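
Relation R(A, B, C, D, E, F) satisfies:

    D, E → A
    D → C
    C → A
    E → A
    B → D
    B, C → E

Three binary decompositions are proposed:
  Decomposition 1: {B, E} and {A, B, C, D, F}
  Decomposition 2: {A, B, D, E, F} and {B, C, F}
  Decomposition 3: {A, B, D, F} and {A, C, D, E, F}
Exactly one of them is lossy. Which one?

Decomposition 1: common = {B}, closure = {A, B, C, D, E} → lossless.
Decomposition 2: common = {B, F}, closure = {A, B, C, D, E, F} → lossless.
Decomposition 3: common = {A, D, F}, closure = {A, C, D, F} → lossy.

Decomposition 3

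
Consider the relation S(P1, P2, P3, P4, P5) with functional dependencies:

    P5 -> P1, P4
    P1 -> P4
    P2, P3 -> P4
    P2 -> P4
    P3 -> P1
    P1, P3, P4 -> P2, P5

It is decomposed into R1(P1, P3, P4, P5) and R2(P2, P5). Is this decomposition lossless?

Common attributes: R1 ∩ R2 = {P5}.
Closure of {P5}: P5 → P1, P4 applies, adding P1, P4. So (P5)⁺ = {P1, P4, P5}.
The closure contains neither all of R1 = {P1, P3, P4, P5} nor all of R2 = {P2, P5}, so the common attributes are not a superkey of either fragment. The join is lossy.

No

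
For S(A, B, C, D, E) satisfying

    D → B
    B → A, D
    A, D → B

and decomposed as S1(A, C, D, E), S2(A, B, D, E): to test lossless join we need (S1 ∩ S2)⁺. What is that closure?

S1 ∩ S2 = {A, D, E}.
D → B applies, adding B
Closure: {A, B, D, E}.

A, B, D, E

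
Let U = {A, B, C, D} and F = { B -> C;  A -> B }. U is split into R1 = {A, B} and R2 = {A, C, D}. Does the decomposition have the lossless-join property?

Common attributes: R1 ∩ R2 = {A}.
Closure of {A}: A → B applies, adding B; B → C applies, adding C. So (A)⁺ = {A, B, C}.
This closure contains every attribute of R1, so R1 ∩ R2 → R1. The join is lossless.

Yes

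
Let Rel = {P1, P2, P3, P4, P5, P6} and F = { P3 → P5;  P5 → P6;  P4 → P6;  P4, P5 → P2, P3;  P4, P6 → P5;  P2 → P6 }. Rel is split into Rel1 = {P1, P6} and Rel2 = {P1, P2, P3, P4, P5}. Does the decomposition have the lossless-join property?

No

Common attributes: Rel1 ∩ Rel2 = {P1}.
No dependency enlarges {P1}, so (P1)⁺ = {P1}.
The closure contains neither all of Rel1 = {P1, P6} nor all of Rel2 = {P1, P2, P3, P4, P5}, so the common attributes are not a superkey of either fragment. The join is lossy.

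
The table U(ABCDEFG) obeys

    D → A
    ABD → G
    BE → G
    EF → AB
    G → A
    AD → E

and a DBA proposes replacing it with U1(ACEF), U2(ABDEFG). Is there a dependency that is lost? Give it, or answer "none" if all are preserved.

none

D → A lies within U2.
ABD → G lies within U2.
BE → G lies within U2.
EF → AB lies within U2.
G → A lies within U2.
AD → E lies within U2.
Every dependency is enforceable on the fragments, so the decomposition is dependency-preserving.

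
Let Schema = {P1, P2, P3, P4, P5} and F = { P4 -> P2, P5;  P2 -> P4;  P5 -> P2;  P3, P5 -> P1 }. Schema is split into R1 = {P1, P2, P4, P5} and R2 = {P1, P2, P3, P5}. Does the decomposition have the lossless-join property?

Common attributes: R1 ∩ R2 = {P1, P2, P5}.
Closure of {P1, P2, P5}: P2 → P4 applies, adding P4. So (P1, P2, P5)⁺ = {P1, P2, P4, P5}.
This closure contains every attribute of R1, so R1 ∩ R2 → R1. The join is lossless.

Yes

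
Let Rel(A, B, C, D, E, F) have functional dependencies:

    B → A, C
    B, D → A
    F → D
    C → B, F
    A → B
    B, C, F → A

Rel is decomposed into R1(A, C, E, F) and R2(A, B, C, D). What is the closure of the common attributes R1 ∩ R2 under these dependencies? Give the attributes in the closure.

R1 ∩ R2 = {A, C}.
C → B, F applies, adding B, F
F → D applies, adding D
Closure: {A, B, C, D, F}.

A, B, C, D, F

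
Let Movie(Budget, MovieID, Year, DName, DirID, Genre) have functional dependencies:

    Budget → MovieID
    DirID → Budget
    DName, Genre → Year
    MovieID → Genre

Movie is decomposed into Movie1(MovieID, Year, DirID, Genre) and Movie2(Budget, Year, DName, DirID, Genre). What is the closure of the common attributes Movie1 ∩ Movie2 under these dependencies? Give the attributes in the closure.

Budget, MovieID, Year, DirID, Genre

Movie1 ∩ Movie2 = {Year, DirID, Genre}.
DirID → Budget applies, adding Budget
Budget → MovieID applies, adding MovieID
Closure: {Budget, MovieID, Year, DirID, Genre}.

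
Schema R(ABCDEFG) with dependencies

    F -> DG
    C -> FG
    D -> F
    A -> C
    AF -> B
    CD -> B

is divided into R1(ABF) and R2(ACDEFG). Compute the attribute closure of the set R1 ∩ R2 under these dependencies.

ABCDFG

R1 ∩ R2 = {AF}.
F → DG applies, adding DG
A → C applies, adding C
AF → B applies, adding B
Closure: {ABCDFG}.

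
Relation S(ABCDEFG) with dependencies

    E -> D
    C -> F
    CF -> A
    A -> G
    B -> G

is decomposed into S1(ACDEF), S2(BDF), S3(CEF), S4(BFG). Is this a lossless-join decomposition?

Chase test. Columns are ABCDEFG; row i has aⱼ where attribute j ∈ Si, else bᵢⱼ.
Initial tableau (one row per fragment):
  row 1: a1 b12 a3 a4 a5 a6 b17
  row 2: b21 a2 b23 a4 b25 a6 b27
  row 3: b31 b32 a3 b34 a5 a6 b37
  row 4: b41 a2 b43 b44 b45 a6 a7
Rows 1 and 3 agree on E; apply E→D and equate their D entries.
Rows 1 and 3 agree on CF; apply CF→A and equate their A entries.
Rows 1 and 3 agree on A; apply A→G and equate their G entries.
Rows 2 and 4 agree on B; apply B→G and equate their G entries.
No row becomes fully distinguished — the join is lossy.

No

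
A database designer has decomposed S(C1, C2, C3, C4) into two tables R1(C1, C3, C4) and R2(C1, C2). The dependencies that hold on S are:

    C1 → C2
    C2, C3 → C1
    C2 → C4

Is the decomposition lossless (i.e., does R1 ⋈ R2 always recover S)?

Common attributes: R1 ∩ R2 = {C1}.
Closure of {C1}: C1 → C2 applies, adding C2; C2 → C4 applies, adding C4. So (C1)⁺ = {C1, C2, C4}.
This closure contains every attribute of R2, so R1 ∩ R2 → R2. The join is lossless.

Yes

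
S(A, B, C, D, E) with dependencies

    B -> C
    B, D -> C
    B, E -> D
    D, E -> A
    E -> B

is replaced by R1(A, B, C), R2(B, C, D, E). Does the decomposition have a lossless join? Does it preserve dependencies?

Lossless test: (B, C)⁺ = {B, C}, which is a superkey of neither fragment — lossy.
Dependency preservation: the restricted closure of {D, E} across the fragments never reaches {A}, so D, E → A cannot be enforced without a join — not preserved.

lossy and not dependency-preserving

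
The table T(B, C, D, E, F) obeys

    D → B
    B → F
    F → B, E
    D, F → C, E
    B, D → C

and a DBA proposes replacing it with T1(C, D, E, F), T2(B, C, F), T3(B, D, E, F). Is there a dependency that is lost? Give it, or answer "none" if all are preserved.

none

D → B lies within T3.
B → F lies within T2.
F → B, E lies within T3.
D, F → C, E lies within T1.
B, D → C: restricted closure across fragments reaches C.
Every dependency is enforceable on the fragments, so the decomposition is dependency-preserving.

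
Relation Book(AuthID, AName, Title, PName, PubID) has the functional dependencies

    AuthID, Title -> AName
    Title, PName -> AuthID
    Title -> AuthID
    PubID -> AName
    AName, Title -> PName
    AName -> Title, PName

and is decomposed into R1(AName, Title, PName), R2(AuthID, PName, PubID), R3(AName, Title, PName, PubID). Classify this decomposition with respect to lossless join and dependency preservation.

Lossless test (chase): Rows 1 and 3 agree on Title, PName; apply Title, PName→AuthID and equate their AuthID entries. Rows 2 and 3 agree on PubID; apply PubID→AName and equate their AName entries. Rows 1 and 2 agree on AName; apply AName→Title, PName and equate their Title, PName entries. Rows 1 and 2 agree on Title, PName; apply Title, PName→AuthID and equate their AuthID entries. Row 2 is now all distinguished symbols — the join is lossless.
Dependency preservation: the restricted closure of {Title, PName} across the fragments never reaches {AuthID}, so Title, PName → AuthID cannot be enforced without a join — not preserved.

lossless but not dependency-preserving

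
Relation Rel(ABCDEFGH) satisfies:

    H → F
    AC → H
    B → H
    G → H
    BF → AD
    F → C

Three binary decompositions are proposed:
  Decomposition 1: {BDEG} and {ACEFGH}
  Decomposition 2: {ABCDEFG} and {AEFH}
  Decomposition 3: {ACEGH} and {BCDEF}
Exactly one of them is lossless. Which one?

Decomposition 1: common = {EG}, closure = {CEFGH} → lossy.
Decomposition 2: common = {AEF}, closure = {ACEFH} → lossless.
Decomposition 3: common = {CE}, closure = {CE} → lossy.

Decomposition 2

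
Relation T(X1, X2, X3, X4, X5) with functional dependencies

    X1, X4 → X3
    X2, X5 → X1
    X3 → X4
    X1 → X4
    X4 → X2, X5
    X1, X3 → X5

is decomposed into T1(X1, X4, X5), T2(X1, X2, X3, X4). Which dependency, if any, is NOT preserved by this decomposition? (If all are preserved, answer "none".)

X2, X5 → X1

Check X2, X5 → X1: no single fragment contains all of {X1, X2, X5}, and the restricted closure of {X2, X5} across the fragments never reaches {X1}.
X1, X4 → X3 is preserved.
X3 → X4 is preserved.
X1 → X4 is preserved.
X4 → X2, X5 is preserved.
X1, X3 → X5 is preserved.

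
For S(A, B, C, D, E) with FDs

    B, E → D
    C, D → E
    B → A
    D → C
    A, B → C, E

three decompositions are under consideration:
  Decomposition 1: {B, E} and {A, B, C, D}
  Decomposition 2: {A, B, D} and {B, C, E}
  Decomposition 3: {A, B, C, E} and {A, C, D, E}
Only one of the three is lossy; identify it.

Decomposition 1: common = {B}, closure = {A, B, C, D, E} → lossless.
Decomposition 2: common = {B}, closure = {A, B, C, D, E} → lossless.
Decomposition 3: common = {A, C, E}, closure = {A, C, E} → lossy.

Decomposition 3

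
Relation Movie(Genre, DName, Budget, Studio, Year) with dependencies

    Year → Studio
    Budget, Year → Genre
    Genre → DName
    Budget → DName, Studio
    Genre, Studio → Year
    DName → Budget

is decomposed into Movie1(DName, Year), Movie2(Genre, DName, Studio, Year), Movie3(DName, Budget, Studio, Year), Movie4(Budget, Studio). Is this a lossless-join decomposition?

Chase test. Columns are Genre, DName, Budget, Studio, Year; row i has aⱼ where attribute j ∈ Moviei, else bᵢⱼ.
Initial tableau (one row per fragment):
  row 1: b11 a2 b13 b14 a5
  row 2: a1 a2 b23 a4 a5
  row 3: b31 a2 a3 a4 a5
  row 4: b41 b42 a3 a4 b45
Rows 1 and 2 agree on Year; apply Year→Studio and equate their Studio entries.
Rows 3 and 4 agree on Budget; apply Budget→DName, Studio and equate their DName, Studio entries.
Rows 1 and 2 agree on DName; apply DName→Budget and equate their Budget entries.
Rows 1 and 3 agree on DName; apply DName→Budget and equate their Budget entries.
Rows 1 and 2 agree on Budget, Year; apply Budget, Year→Genre and equate their Genre entries.
Rows 1 and 3 agree on Budget, Year; apply Budget, Year→Genre and equate their Genre entries.
Row 1 is now all distinguished symbols — the join is lossless.

Yes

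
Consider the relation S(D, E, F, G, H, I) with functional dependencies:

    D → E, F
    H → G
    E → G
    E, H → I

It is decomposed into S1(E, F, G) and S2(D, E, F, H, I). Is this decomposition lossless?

Yes

Common attributes: S1 ∩ S2 = {E, F}.
Closure of {E, F}: E → G applies, adding G. So (E, F)⁺ = {E, F, G}.
This closure contains every attribute of S1, so S1 ∩ S2 → S1. The join is lossless.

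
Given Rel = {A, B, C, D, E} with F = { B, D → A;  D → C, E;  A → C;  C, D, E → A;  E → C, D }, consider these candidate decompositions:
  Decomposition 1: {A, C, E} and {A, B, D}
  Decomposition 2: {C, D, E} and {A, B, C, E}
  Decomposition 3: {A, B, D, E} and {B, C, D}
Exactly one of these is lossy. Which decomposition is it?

Decomposition 1

Decomposition 1: common = {A}, closure = {A, C} → lossy.
Decomposition 2: common = {C, E}, closure = {A, C, D, E} → lossless.
Decomposition 3: common = {B, D}, closure = {A, B, C, D, E} → lossless.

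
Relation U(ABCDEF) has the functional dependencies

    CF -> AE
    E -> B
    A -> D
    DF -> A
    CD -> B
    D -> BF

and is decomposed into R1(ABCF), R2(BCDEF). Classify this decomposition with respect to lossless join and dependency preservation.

Lossless test: (BCF)⁺ = {ABCDEF}, which contains all of one fragment — lossless.
Dependency preservation: the restricted closure of {A} across the fragments never reaches {D}, so A → D cannot be enforced without a join — not preserved.

lossless but not dependency-preserving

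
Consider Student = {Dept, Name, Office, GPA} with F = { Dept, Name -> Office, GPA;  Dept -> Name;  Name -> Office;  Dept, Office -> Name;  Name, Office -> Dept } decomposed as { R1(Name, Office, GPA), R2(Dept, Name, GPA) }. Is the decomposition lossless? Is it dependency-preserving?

Lossless test: (Name, GPA)⁺ = {Dept, Name, Office, GPA}, which contains all of one fragment — lossless.
Dependency preservation: Dept, Name → Office, GPA; Dept, Office → Name; Name, Office → Dept are not contained in any single fragment, but the restricted closure of each left-hand side across the fragments still reaches the right-hand side; the remaining FDs each lie inside some fragment. All dependencies are preserved.

lossless and dependency-preserving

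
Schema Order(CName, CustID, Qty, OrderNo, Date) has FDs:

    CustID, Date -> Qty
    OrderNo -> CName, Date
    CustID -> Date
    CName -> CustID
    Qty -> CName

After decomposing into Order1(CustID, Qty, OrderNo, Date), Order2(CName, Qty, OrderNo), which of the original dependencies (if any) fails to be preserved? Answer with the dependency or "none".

CustID, Date → Qty lies within Order1.
OrderNo → CName, Date: restricted closure across fragments reaches CName, Date.
CustID → Date lies within Order1.
CName → CustID: restricted closure across fragments reaches CustID.
Qty → CName lies within Order2.
Every dependency is enforceable on the fragments, so the decomposition is dependency-preserving.

none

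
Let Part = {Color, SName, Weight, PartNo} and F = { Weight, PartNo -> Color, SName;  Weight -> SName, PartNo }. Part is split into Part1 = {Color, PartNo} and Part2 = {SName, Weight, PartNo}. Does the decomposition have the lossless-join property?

Common attributes: Part1 ∩ Part2 = {PartNo}.
No dependency enlarges {PartNo}, so (PartNo)⁺ = {PartNo}.
The closure contains neither all of Part1 = {Color, PartNo} nor all of Part2 = {SName, Weight, PartNo}, so the common attributes are not a superkey of either fragment. The join is lossy.

No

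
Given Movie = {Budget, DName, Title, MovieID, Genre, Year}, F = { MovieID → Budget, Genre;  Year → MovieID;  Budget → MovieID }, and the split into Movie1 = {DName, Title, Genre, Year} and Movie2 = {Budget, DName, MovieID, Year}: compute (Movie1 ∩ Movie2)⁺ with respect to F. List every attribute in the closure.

Budget, DName, MovieID, Genre, Year

Movie1 ∩ Movie2 = {DName, Year}.
Year → MovieID applies, adding MovieID
MovieID → Budget, Genre applies, adding Budget, Genre
Closure: {Budget, DName, MovieID, Genre, Year}.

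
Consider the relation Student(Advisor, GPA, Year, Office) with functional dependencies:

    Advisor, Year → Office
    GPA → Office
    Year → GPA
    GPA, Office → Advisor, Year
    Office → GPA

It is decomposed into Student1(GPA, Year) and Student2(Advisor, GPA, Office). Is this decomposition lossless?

Common attributes: Student1 ∩ Student2 = {GPA}.
Closure of {GPA}: GPA → Office applies, adding Office; GPA, Office → Advisor, Year applies, adding Advisor, Year. So (GPA)⁺ = {Advisor, GPA, Year, Office}.
This closure contains every attribute of Student1, so Student1 ∩ Student2 → Student1. The join is lossless.

Yes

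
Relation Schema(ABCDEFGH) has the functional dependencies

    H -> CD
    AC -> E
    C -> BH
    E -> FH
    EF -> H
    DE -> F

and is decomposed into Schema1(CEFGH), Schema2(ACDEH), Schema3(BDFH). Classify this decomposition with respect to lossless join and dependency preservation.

Lossless test (chase): Rows 1 and 2 agree on H; apply H→CD and equate their CD entries. Rows 1 and 3 agree on H; apply H→CD and equate their CD entries. Rows 1 and 2 agree on C; apply C→BH and equate their BH entries. Rows 1 and 3 agree on C; apply C→BH and equate their BH entries. Rows 1 and 2 agree on E; apply E→FH and equate their FH entries. No row becomes fully distinguished — the join is lossy.
Dependency preservation: C → BH; DE → F are not contained in any single fragment, but the restricted closure of each left-hand side across the fragments still reaches the right-hand side; the remaining FDs each lie inside some fragment. All dependencies are preserved.

lossy but dependency-preserving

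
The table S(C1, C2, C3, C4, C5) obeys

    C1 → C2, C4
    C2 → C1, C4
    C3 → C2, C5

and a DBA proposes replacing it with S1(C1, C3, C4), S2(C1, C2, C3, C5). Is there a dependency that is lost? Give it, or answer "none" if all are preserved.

none

C1 → C2, C4: restricted closure across fragments reaches C2, C4.
C2 → C1, C4: restricted closure across fragments reaches C1, C4.
C3 → C2, C5 lies within S2.
Every dependency is enforceable on the fragments, so the decomposition is dependency-preserving.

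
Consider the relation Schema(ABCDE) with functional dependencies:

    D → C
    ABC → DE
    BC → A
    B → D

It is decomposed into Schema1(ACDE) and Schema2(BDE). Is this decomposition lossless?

No

Common attributes: Schema1 ∩ Schema2 = {DE}.
Closure of {DE}: D → C applies, adding C. So (DE)⁺ = {CDE}.
The closure contains neither all of Schema1 = {ACDE} nor all of Schema2 = {BDE}, so the common attributes are not a superkey of either fragment. The join is lossy.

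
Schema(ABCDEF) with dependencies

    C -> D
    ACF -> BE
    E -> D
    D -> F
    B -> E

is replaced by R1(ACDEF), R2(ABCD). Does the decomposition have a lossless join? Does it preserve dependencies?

lossless but not dependency-preserving

Lossless test: (ACD)⁺ = {ABCDEF}, which contains all of one fragment — lossless.
Dependency preservation: the restricted closure of {B} across the fragments never reaches {E}, so B → E cannot be enforced without a join — not preserved.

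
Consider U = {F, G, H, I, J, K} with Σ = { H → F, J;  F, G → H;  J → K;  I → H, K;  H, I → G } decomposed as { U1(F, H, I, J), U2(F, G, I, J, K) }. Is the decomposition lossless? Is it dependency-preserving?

lossless but not dependency-preserving

Lossless test: (F, I, J)⁺ = {F, G, H, I, J, K}, which contains all of one fragment — lossless.
Dependency preservation: the restricted closure of {F, G} across the fragments never reaches {H}, so F, G → H cannot be enforced without a join — not preserved.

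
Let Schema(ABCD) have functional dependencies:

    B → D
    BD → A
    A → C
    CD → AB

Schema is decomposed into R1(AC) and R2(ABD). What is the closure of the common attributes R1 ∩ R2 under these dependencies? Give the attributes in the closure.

AC

R1 ∩ R2 = {A}.
A → C applies, adding C
Closure: {AC}.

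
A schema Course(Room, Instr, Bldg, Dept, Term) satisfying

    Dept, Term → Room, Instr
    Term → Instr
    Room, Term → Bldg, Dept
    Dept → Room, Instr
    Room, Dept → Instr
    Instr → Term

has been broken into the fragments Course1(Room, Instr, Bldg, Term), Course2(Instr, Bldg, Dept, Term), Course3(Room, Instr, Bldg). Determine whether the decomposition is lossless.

Chase test. Columns are Room, Instr, Bldg, Dept, Term; row i has aⱼ where attribute j ∈ Coursei, else bᵢⱼ.
Initial tableau (one row per fragment):
  row 1: a1 a2 a3 b14 a5
  row 2: b21 a2 a3 a4 a5
  row 3: a1 a2 a3 b34 b35
Rows 1 and 3 agree on Instr; apply Instr→Term and equate their Term entries.
Rows 1 and 3 agree on Room, Term; apply Room, Term→Bldg, Dept and equate their Bldg, Dept entries.
No row becomes fully distinguished — the join is lossy.

No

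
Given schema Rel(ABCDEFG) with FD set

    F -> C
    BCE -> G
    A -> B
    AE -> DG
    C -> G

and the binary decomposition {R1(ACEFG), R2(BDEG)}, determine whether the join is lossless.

Common attributes: R1 ∩ R2 = {EG}.
No dependency enlarges {EG}, so (EG)⁺ = {EG}.
The closure contains neither all of R1 = {ACEFG} nor all of R2 = {BDEG}, so the common attributes are not a superkey of either fragment. The join is lossy.

No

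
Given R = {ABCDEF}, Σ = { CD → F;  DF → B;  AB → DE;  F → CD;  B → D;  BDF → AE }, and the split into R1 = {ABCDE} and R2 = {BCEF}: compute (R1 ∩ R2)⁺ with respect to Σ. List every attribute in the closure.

R1 ∩ R2 = {BCE}.
B → D applies, adding D
CD → F applies, adding F
BDF → AE applies, adding A
Closure: {ABCDEF}.

ABCDEF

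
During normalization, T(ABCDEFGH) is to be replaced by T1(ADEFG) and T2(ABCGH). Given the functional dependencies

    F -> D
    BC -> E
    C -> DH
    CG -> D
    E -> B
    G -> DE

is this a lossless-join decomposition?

No

Common attributes: T1 ∩ T2 = {AG}.
Closure of {AG}: G → DE applies, adding DE; E → B applies, adding B. So (AG)⁺ = {ABDEG}.
The closure contains neither all of T1 = {ADEFG} nor all of T2 = {ABCGH}, so the common attributes are not a superkey of either fragment. The join is lossy.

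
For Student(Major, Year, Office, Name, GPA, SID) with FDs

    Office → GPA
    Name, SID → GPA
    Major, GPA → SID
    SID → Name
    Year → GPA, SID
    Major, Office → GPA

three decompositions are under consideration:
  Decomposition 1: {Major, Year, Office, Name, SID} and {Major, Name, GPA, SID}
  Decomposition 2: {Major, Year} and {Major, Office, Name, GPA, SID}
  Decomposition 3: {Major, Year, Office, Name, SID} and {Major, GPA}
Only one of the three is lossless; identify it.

Decomposition 1: common = {Major, Name, SID}, closure = {Major, Name, GPA, SID} → lossless.
Decomposition 2: common = {Major}, closure = {Major} → lossy.
Decomposition 3: common = {Major}, closure = {Major} → lossy.

Decomposition 1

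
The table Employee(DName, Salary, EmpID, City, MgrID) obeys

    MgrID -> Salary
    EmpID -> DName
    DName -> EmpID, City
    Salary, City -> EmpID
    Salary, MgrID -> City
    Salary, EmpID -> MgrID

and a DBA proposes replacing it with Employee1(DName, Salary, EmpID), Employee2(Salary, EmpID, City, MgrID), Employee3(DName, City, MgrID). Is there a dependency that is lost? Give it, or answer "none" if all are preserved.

none

MgrID → Salary lies within Employee2.
EmpID → DName lies within Employee1.
DName → EmpID, City: restricted closure across fragments reaches EmpID, City.
Salary, City → EmpID lies within Employee2.
Salary, MgrID → City lies within Employee2.
Salary, EmpID → MgrID lies within Employee2.
Every dependency is enforceable on the fragments, so the decomposition is dependency-preserving.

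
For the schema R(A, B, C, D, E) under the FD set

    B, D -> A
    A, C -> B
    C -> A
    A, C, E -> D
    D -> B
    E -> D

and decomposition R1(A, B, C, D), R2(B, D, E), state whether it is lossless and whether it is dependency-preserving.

Lossless test: (B, D)⁺ = {A, B, D}, which is a superkey of neither fragment — lossy.
Dependency preservation: A, C, E → D is not contained in any single fragment, but the restricted closure of its left-hand side across the fragments still reaches the right-hand side; the remaining FDs each lie inside some fragment. All dependencies are preserved.

lossy but dependency-preserving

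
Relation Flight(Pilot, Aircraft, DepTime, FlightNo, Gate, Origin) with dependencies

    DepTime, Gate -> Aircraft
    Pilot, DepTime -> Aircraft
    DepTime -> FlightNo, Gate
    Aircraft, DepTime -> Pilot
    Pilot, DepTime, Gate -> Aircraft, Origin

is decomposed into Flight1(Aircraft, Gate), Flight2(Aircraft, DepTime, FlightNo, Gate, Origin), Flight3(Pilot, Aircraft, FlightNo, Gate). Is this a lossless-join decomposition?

No

Chase test. Columns are Pilot, Aircraft, DepTime, FlightNo, Gate, Origin; row i has aⱼ where attribute j ∈ Flighti, else bᵢⱼ.
Initial tableau (one row per fragment):
  row 1: b11 a2 b13 b14 a5 b16
  row 2: b21 a2 a3 a4 a5 a6
  row 3: a1 a2 b33 a4 a5 b36
No row becomes fully distinguished — the join is lossy.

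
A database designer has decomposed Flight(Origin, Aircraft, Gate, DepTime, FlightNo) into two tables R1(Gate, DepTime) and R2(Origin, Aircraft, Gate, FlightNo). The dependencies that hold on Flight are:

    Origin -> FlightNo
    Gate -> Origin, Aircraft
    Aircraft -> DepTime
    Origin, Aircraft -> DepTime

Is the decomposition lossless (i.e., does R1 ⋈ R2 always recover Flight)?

Common attributes: R1 ∩ R2 = {Gate}.
Closure of {Gate}: Gate → Origin, Aircraft applies, adding Origin, Aircraft; Aircraft → DepTime applies, adding DepTime; Origin → FlightNo applies, adding FlightNo. So (Gate)⁺ = {Origin, Aircraft, Gate, DepTime, FlightNo}.
This closure contains every attribute of R1, so R1 ∩ R2 → R1. The join is lossless.

Yes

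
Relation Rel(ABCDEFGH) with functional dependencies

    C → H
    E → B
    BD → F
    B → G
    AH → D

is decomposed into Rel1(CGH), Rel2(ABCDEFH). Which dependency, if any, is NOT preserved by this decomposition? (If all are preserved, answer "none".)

B → G

Check B → G: no single fragment contains all of {BG}, and the restricted closure of {B} across the fragments never reaches {G}.
C → H is preserved.
E → B is preserved.
BD → F is preserved.
AH → D is preserved.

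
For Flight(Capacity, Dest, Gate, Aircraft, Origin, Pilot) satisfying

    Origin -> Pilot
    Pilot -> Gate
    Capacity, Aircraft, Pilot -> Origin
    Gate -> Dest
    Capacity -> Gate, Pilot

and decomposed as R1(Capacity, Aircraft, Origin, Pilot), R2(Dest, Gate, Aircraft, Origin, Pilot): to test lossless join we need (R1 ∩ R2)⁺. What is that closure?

R1 ∩ R2 = {Aircraft, Origin, Pilot}.
Pilot → Gate applies, adding Gate
Gate → Dest applies, adding Dest
Closure: {Dest, Gate, Aircraft, Origin, Pilot}.

Dest, Gate, Aircraft, Origin, Pilot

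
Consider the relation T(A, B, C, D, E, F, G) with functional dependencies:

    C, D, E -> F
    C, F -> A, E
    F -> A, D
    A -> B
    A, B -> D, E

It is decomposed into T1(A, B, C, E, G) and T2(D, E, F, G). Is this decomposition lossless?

No

Common attributes: T1 ∩ T2 = {E, G}.
No dependency enlarges {E, G}, so (E, G)⁺ = {E, G}.
The closure contains neither all of T1 = {A, B, C, E, G} nor all of T2 = {D, E, F, G}, so the common attributes are not a superkey of either fragment. The join is lossy.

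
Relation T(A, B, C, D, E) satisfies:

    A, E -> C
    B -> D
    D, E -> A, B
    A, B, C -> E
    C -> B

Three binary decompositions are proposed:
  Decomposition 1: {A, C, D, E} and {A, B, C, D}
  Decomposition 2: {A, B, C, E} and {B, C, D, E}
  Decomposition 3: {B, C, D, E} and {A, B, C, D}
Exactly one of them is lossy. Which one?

Decomposition 3

Decomposition 1: common = {A, C, D}, closure = {A, B, C, D, E} → lossless.
Decomposition 2: common = {B, C, E}, closure = {A, B, C, D, E} → lossless.
Decomposition 3: common = {B, C, D}, closure = {B, C, D} → lossy.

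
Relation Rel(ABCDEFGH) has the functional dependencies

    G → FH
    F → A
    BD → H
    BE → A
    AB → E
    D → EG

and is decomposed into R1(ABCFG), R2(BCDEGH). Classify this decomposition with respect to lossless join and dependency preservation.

Lossless test: (BCG)⁺ = {ABCEFGH}, which contains all of one fragment — lossless.
Dependency preservation: the restricted closure of {BE} across the fragments never reaches {A}, so BE → A cannot be enforced without a join — not preserved.

lossless but not dependency-preserving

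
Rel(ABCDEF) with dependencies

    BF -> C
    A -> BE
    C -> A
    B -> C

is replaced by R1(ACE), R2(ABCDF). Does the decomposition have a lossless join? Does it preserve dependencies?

lossless and dependency-preserving

Lossless test: (AC)⁺ = {ABCE}, which contains all of one fragment — lossless.
Dependency preservation: A → BE is not contained in any single fragment, but the restricted closure of its left-hand side across the fragments still reaches the right-hand side; the remaining FDs each lie inside some fragment. All dependencies are preserved.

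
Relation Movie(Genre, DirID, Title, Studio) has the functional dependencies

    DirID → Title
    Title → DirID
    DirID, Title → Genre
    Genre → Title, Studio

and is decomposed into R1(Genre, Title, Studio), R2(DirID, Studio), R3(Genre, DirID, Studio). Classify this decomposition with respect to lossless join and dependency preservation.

lossless and dependency-preserving

Lossless test (chase): Rows 2 and 3 agree on DirID; apply DirID→Title and equate their Title entries. Rows 2 and 3 agree on DirID, Title; apply DirID, Title→Genre and equate their Genre entries. Rows 1 and 2 agree on Genre; apply Genre→Title, Studio and equate their Title, Studio entries. Rows 1 and 2 agree on Title; apply Title→DirID and equate their DirID entries. Row 1 is now all distinguished symbols — the join is lossless.
Dependency preservation: DirID → Title; Title → DirID; DirID, Title → Genre are not contained in any single fragment, but the restricted closure of each left-hand side across the fragments still reaches the right-hand side; the remaining FDs each lie inside some fragment. All dependencies are preserved.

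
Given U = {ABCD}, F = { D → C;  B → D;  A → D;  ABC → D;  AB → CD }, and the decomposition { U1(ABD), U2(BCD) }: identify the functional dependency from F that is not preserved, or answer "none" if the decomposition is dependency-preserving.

D → C lies within U2.
B → D lies within U1.
A → D lies within U1.
ABC → D: restricted closure across fragments reaches D.
AB → CD: restricted closure across fragments reaches CD.
Every dependency is enforceable on the fragments, so the decomposition is dependency-preserving.

none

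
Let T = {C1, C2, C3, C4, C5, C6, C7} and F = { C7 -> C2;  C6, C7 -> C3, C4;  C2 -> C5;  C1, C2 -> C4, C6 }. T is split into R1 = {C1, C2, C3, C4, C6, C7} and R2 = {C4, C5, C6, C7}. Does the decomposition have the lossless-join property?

Common attributes: R1 ∩ R2 = {C4, C6, C7}.
Closure of {C4, C6, C7}: C7 → C2 applies, adding C2; C6, C7 → C3, C4 applies, adding C3; C2 → C5 applies, adding C5. So (C4, C6, C7)⁺ = {C2, C3, C4, C5, C6, C7}.
This closure contains every attribute of R2, so R1 ∩ R2 → R2. The join is lossless.

Yes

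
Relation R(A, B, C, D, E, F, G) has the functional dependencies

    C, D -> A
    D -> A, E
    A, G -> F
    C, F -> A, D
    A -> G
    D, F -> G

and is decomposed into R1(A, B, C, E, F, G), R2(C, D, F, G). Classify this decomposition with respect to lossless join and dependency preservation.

Lossless test: (C, F, G)⁺ = {A, C, D, E, F, G}, which contains all of one fragment — lossless.
Dependency preservation: the restricted closure of {D} across the fragments never reaches {A, E}, so D → A, E cannot be enforced without a join — not preserved.

lossless but not dependency-preserving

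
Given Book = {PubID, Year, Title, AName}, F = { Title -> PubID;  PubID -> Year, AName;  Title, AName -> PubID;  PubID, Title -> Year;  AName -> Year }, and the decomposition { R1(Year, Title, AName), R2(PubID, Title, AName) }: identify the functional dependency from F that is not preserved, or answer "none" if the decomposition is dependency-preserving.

Title → PubID lies within R2.
PubID → Year, AName: restricted closure across fragments reaches Year, AName.
Title, AName → PubID lies within R2.
PubID, Title → Year: restricted closure across fragments reaches Year.
AName → Year lies within R1.
Every dependency is enforceable on the fragments, so the decomposition is dependency-preserving.

none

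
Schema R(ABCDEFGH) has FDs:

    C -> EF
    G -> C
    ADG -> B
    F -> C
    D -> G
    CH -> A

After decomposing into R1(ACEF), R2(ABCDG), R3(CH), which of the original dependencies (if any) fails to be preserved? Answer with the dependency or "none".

CH -> A

Check CH → A: no single fragment contains all of {ACH}, and the restricted closure of {CH} across the fragments never reaches {A}.
C → EF is preserved.
G → C is preserved.
ADG → B is preserved.
F → C is preserved.
D → G is preserved.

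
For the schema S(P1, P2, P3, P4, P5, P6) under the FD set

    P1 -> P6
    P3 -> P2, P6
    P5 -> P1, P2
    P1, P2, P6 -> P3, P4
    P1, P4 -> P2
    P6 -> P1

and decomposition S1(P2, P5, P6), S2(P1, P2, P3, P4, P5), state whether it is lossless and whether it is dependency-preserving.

Lossless test: (P2, P5)⁺ = {P1, P2, P3, P4, P5, P6}, which contains all of one fragment — lossless.
Dependency preservation: the restricted closure of {P1} across the fragments never reaches {P6}, so P1 → P6 cannot be enforced without a join — not preserved.

lossless but not dependency-preserving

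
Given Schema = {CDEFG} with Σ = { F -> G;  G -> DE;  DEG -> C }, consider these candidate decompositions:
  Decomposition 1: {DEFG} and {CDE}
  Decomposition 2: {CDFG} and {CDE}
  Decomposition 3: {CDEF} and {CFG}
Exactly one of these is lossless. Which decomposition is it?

Decomposition 1: common = {DE}, closure = {DE} → lossy.
Decomposition 2: common = {CD}, closure = {CD} → lossy.
Decomposition 3: common = {CF}, closure = {CDEFG} → lossless.

Decomposition 3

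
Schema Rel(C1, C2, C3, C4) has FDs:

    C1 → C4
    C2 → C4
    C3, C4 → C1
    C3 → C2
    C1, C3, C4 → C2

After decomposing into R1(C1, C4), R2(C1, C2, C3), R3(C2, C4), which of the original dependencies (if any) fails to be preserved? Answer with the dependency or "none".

none

C1 → C4 lies within R1.
C2 → C4 lies within R3.
C3, C4 → C1: restricted closure across fragments reaches C1.
C3 → C2 lies within R2.
C1, C3, C4 → C2: restricted closure across fragments reaches C2.
Every dependency is enforceable on the fragments, so the decomposition is dependency-preserving.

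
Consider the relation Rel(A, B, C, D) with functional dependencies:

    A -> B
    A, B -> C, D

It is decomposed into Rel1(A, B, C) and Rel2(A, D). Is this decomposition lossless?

Yes

Common attributes: Rel1 ∩ Rel2 = {A}.
Closure of {A}: A → B applies, adding B; A, B → C, D applies, adding C, D. So (A)⁺ = {A, B, C, D}.
This closure contains every attribute of Rel1, so Rel1 ∩ Rel2 → Rel1. The join is lossless.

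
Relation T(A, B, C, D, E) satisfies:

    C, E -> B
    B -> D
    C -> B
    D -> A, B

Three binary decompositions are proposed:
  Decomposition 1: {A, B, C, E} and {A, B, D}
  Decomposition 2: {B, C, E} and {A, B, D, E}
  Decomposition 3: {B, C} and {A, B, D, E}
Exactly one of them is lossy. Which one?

Decomposition 1: common = {A, B}, closure = {A, B, D} → lossless.
Decomposition 2: common = {B, E}, closure = {A, B, D, E} → lossless.
Decomposition 3: common = {B}, closure = {A, B, D} → lossy.

Decomposition 3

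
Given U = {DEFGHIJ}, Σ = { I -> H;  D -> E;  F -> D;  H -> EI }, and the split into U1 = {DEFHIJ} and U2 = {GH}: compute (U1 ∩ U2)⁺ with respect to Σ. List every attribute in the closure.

U1 ∩ U2 = {H}.
H → EI applies, adding EI
Closure: {EHI}.

EHI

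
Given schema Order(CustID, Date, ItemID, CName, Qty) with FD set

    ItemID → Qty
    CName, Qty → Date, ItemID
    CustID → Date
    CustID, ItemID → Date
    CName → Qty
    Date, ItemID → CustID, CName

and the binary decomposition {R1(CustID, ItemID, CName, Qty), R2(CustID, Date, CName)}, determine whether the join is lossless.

Common attributes: R1 ∩ R2 = {CustID, CName}.
Closure of {CustID, CName}: CustID → Date applies, adding Date; CName → Qty applies, adding Qty; CName, Qty → Date, ItemID applies, adding ItemID. So (CustID, CName)⁺ = {CustID, Date, ItemID, CName, Qty}.
This closure contains every attribute of R1, so R1 ∩ R2 → R1. The join is lossless.

Yes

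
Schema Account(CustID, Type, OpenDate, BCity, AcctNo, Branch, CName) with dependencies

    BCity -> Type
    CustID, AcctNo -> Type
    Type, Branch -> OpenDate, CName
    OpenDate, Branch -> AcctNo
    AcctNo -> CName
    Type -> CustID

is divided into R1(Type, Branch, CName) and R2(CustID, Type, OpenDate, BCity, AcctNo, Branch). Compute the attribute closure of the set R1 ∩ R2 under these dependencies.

CustID, Type, OpenDate, AcctNo, Branch, CName

R1 ∩ R2 = {Type, Branch}.
Type, Branch → OpenDate, CName applies, adding OpenDate, CName
OpenDate, Branch → AcctNo applies, adding AcctNo
Type → CustID applies, adding CustID
Closure: {CustID, Type, OpenDate, AcctNo, Branch, CName}.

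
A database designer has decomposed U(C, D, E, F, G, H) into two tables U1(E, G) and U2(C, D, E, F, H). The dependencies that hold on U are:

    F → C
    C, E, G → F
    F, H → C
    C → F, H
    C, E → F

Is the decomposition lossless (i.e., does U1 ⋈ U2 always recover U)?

No

Common attributes: U1 ∩ U2 = {E}.
No dependency enlarges {E}, so (E)⁺ = {E}.
The closure contains neither all of U1 = {E, G} nor all of U2 = {C, D, E, F, H}, so the common attributes are not a superkey of either fragment. The join is lossy.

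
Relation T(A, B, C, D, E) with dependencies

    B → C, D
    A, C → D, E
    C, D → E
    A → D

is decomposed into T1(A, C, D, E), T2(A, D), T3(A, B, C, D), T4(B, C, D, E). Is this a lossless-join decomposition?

Yes

Chase test. Columns are A, B, C, D, E; row i has aⱼ where attribute j ∈ Ti, else bᵢⱼ.
Initial tableau (one row per fragment):
  row 1: a1 b12 a3 a4 a5
  row 2: a1 b22 b23 a4 b25
  row 3: a1 a2 a3 a4 b35
  row 4: b41 a2 a3 a4 a5
Rows 1 and 3 agree on A, C; apply A, C→D, E and equate their D, E entries.
Row 3 is now all distinguished symbols — the join is lossless.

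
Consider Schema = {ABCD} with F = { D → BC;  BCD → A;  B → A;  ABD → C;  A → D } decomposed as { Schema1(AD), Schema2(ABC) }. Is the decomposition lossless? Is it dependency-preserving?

Lossless test: (A)⁺ = {ABCD}, which contains all of one fragment — lossless.
Dependency preservation: D → BC; BCD → A; ABD → C are not contained in any single fragment, but the restricted closure of each left-hand side across the fragments still reaches the right-hand side; the remaining FDs each lie inside some fragment. All dependencies are preserved.

lossless and dependency-preserving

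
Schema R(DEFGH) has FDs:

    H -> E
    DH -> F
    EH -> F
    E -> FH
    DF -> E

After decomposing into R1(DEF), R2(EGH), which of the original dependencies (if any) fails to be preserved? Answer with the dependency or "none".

none

H → E lies within R2.
DH → F: restricted closure across fragments reaches F.
EH → F: restricted closure across fragments reaches F.
E → FH: restricted closure across fragments reaches FH.
DF → E lies within R1.
Every dependency is enforceable on the fragments, so the decomposition is dependency-preserving.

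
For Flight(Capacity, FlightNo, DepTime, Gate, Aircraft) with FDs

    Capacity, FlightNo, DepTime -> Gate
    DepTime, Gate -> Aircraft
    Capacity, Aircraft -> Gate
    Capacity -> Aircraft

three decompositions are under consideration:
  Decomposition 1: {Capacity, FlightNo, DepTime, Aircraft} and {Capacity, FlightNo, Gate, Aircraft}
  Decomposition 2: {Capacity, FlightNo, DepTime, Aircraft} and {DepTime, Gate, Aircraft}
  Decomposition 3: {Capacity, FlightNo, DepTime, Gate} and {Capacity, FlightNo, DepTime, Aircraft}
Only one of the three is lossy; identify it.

Decomposition 2

Decomposition 1: common = {Capacity, FlightNo, Aircraft}, closure = {Capacity, FlightNo, Gate, Aircraft} → lossless.
Decomposition 2: common = {DepTime, Aircraft}, closure = {DepTime, Aircraft} → lossy.
Decomposition 3: common = {Capacity, FlightNo, DepTime}, closure = {Capacity, FlightNo, DepTime, Gate, Aircraft} → lossless.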